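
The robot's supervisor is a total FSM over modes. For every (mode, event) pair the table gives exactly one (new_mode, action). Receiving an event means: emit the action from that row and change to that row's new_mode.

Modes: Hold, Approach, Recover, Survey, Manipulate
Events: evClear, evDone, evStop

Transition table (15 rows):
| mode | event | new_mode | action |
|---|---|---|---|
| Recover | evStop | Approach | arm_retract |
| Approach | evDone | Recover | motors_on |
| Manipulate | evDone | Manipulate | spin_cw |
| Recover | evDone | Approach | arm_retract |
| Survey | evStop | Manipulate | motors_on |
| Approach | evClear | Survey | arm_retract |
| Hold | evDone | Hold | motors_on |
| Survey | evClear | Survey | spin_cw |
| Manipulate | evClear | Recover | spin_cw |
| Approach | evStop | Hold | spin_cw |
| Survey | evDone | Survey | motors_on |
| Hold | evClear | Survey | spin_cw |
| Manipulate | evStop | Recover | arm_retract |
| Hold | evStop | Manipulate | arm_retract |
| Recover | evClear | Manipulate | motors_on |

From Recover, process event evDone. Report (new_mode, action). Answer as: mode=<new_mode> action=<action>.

mode=Approach action=arm_retract

current mode = Recover; filter table to that mode:
  (Recover, evStop) → (Approach, arm_retract)
  (Recover, evDone) → (Approach, arm_retract)  ← event matches
  (Recover, evClear) → (Manipulate, motors_on)
event = evDone selects (Approach, arm_retract)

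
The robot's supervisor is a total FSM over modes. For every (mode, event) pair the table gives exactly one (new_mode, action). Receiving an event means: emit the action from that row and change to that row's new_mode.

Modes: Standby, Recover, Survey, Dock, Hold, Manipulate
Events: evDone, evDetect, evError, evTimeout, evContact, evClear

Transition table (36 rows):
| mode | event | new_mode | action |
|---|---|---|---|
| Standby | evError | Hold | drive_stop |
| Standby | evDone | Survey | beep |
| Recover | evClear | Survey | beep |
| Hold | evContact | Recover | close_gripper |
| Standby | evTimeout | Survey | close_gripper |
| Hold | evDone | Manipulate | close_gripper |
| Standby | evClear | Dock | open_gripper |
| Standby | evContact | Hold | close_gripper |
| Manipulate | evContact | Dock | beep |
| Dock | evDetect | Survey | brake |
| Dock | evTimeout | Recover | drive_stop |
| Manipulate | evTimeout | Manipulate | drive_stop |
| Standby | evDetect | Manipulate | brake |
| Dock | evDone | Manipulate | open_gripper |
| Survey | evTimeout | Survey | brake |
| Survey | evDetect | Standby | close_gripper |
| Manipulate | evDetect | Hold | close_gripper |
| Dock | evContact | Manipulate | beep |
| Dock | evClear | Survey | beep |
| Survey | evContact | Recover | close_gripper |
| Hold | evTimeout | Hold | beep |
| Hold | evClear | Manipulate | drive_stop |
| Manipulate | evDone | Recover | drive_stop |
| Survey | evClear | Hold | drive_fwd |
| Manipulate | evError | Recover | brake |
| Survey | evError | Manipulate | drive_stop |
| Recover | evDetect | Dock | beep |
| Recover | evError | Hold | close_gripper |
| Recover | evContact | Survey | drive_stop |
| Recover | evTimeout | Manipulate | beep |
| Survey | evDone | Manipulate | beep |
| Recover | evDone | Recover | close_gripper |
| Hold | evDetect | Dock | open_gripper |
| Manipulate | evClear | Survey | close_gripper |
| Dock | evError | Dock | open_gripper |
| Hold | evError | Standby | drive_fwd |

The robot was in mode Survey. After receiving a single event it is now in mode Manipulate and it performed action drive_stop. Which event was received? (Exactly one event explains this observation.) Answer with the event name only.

evError

try evDone: (Survey, evDone) → (Manipulate, beep)
try evDetect: (Survey, evDetect) → (Standby, close_gripper)
try evError: (Survey, evError) → (Manipulate, drive_stop)  ← matches
try evTimeout: (Survey, evTimeout) → (Survey, brake)
try evContact: (Survey, evContact) → (Recover, close_gripper)
try evClear: (Survey, evClear) → (Hold, drive_fwd)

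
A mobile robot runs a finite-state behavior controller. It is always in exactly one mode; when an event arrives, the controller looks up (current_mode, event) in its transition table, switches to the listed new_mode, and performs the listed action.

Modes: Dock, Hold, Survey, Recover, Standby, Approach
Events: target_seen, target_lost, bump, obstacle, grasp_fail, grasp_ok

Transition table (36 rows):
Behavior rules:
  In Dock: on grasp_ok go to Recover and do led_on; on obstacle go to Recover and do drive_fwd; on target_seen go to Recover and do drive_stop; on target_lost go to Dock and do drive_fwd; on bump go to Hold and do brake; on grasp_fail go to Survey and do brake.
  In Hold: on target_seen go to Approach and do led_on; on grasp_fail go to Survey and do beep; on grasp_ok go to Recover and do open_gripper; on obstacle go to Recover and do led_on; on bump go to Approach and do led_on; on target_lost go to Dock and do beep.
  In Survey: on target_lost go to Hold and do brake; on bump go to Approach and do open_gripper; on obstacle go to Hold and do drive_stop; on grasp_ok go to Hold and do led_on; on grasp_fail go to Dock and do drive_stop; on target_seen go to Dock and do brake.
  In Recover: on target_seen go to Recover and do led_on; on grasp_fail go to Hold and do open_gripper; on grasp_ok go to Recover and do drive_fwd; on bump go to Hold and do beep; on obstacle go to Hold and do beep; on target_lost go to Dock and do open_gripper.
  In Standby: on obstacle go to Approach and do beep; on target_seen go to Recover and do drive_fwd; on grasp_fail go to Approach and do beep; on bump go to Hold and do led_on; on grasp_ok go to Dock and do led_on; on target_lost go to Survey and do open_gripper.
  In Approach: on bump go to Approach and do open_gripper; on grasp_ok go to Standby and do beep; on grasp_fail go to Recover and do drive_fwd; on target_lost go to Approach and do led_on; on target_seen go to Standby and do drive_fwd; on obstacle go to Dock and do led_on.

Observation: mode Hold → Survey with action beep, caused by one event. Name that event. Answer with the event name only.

try target_seen: (Hold, target_seen) → (Approach, led_on)
try target_lost: (Hold, target_lost) → (Dock, beep)
try bump: (Hold, bump) → (Approach, led_on)
try obstacle: (Hold, obstacle) → (Recover, led_on)
try grasp_fail: (Hold, grasp_fail) → (Survey, beep)  ← matches
try grasp_ok: (Hold, grasp_ok) → (Recover, open_gripper)

grasp_fail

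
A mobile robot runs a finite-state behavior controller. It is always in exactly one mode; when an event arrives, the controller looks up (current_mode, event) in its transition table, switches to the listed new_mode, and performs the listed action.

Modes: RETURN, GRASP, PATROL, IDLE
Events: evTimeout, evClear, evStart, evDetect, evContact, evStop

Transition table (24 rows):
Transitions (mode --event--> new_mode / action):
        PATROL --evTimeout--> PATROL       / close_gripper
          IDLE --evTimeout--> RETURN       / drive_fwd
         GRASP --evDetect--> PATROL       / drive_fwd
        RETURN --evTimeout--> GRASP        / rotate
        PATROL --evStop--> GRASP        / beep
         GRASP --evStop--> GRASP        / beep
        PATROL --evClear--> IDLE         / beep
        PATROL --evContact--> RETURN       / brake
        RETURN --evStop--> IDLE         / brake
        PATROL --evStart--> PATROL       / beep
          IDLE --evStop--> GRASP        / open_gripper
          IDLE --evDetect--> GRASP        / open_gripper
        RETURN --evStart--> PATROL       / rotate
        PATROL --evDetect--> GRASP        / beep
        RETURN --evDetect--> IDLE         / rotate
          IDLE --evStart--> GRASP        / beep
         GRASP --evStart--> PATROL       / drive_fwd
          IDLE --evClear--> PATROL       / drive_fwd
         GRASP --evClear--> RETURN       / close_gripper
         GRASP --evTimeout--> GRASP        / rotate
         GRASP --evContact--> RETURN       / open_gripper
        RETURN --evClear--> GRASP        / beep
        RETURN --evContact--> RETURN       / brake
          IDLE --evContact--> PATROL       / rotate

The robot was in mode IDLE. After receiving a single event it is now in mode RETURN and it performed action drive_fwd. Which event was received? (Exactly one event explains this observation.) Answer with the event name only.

evTimeout

try evTimeout: (IDLE, evTimeout) → (RETURN, drive_fwd)  ← matches
try evClear: (IDLE, evClear) → (PATROL, drive_fwd)
try evStart: (IDLE, evStart) → (GRASP, beep)
try evDetect: (IDLE, evDetect) → (GRASP, open_gripper)
try evContact: (IDLE, evContact) → (PATROL, rotate)
try evStop: (IDLE, evStop) → (GRASP, open_gripper)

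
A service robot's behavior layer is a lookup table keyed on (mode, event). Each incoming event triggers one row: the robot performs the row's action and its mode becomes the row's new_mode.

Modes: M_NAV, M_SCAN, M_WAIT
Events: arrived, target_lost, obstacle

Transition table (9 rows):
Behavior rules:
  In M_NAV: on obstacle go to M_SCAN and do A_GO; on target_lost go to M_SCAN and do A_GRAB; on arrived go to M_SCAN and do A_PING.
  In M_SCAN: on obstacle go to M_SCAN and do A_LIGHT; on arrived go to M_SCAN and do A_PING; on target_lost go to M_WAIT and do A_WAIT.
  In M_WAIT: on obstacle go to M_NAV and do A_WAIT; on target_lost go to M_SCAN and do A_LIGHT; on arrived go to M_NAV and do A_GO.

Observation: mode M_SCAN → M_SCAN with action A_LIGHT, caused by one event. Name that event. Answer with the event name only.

try arrived: (M_SCAN, arrived) → (M_SCAN, A_PING)
try target_lost: (M_SCAN, target_lost) → (M_WAIT, A_WAIT)
try obstacle: (M_SCAN, obstacle) → (M_SCAN, A_LIGHT)  ← matches

obstacle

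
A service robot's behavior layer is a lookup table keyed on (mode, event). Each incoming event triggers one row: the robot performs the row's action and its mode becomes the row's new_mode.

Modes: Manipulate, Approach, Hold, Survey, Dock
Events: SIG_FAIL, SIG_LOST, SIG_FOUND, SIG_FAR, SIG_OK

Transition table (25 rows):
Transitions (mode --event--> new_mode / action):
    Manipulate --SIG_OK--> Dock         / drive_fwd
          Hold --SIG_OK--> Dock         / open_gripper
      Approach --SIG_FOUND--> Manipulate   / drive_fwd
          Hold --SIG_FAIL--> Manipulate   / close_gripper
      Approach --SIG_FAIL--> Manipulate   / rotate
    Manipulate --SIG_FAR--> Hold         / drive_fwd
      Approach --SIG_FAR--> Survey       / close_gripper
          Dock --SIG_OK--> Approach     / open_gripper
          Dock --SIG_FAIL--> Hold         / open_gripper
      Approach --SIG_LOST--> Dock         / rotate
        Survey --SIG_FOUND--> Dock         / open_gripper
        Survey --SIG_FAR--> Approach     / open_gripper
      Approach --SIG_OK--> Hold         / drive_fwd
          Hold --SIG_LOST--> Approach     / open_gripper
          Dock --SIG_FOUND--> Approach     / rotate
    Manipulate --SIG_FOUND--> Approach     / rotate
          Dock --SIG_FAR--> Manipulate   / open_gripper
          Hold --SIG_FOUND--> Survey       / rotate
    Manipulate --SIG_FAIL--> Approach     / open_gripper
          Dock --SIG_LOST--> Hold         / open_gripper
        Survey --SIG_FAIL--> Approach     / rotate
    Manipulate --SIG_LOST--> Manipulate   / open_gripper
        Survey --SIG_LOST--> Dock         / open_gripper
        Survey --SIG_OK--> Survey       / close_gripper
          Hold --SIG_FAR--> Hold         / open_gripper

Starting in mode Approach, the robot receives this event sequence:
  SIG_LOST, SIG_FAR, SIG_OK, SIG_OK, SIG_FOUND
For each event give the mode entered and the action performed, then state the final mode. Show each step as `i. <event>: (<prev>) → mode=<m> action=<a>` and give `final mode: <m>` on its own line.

1. SIG_LOST: (Approach) → mode=Dock action=rotate
2. SIG_FAR: (Dock) → mode=Manipulate action=open_gripper
3. SIG_OK: (Manipulate) → mode=Dock action=drive_fwd
4. SIG_OK: (Dock) → mode=Approach action=open_gripper
5. SIG_FOUND: (Approach) → mode=Manipulate action=drive_fwd

final mode: Manipulate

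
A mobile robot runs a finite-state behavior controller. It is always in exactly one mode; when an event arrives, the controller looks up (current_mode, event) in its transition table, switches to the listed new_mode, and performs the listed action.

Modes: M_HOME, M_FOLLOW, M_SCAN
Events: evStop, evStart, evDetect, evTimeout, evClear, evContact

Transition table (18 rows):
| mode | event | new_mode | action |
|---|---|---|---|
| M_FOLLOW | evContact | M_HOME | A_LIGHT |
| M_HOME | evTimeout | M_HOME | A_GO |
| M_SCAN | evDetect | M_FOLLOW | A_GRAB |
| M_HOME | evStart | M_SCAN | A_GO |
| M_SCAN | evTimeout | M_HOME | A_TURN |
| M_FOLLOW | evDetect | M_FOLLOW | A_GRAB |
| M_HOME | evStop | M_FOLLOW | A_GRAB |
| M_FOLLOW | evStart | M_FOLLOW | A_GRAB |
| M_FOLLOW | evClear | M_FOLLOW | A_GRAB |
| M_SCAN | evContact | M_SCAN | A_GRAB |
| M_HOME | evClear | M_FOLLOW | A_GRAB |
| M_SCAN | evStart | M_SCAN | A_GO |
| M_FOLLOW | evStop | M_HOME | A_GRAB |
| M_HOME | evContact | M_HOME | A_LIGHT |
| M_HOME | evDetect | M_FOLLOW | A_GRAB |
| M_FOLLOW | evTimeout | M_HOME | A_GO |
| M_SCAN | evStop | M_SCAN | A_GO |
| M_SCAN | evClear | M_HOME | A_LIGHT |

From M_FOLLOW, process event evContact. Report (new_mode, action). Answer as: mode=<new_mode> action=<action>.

mode=M_HOME action=A_LIGHT

current mode = M_FOLLOW; filter table to that mode:
  (M_FOLLOW, evContact) → (M_HOME, A_LIGHT)  ← event matches
  (M_FOLLOW, evDetect) → (M_FOLLOW, A_GRAB)
  (M_FOLLOW, evStart) → (M_FOLLOW, A_GRAB)
  (M_FOLLOW, evClear) → (M_FOLLOW, A_GRAB)
  (M_FOLLOW, evStop) → (M_HOME, A_GRAB)
  (M_FOLLOW, evTimeout) → (M_HOME, A_GO)
event = evContact selects (M_HOME, A_LIGHT)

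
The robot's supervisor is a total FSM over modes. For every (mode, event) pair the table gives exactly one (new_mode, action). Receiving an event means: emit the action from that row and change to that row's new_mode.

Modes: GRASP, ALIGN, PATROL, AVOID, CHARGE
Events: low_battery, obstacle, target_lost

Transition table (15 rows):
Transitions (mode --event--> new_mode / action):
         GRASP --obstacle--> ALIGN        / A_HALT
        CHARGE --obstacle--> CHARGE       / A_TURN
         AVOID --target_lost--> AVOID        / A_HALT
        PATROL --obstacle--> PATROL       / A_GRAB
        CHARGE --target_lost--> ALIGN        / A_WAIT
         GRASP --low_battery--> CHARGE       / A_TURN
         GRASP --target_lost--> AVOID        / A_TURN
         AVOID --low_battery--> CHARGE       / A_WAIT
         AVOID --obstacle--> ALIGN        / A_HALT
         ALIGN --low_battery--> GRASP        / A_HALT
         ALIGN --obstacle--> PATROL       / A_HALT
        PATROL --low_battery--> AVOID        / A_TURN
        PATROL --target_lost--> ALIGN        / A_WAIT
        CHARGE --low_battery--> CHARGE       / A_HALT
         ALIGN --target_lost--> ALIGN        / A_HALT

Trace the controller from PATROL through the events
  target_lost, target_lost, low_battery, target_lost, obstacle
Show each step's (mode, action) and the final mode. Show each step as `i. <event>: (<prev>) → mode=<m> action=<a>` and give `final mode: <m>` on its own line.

final mode: ALIGN

1. target_lost: (PATROL) → mode=ALIGN action=A_WAIT
2. target_lost: (ALIGN) → mode=ALIGN action=A_HALT
3. low_battery: (ALIGN) → mode=GRASP action=A_HALT
4. target_lost: (GRASP) → mode=AVOID action=A_TURN
5. obstacle: (AVOID) → mode=ALIGN action=A_HALT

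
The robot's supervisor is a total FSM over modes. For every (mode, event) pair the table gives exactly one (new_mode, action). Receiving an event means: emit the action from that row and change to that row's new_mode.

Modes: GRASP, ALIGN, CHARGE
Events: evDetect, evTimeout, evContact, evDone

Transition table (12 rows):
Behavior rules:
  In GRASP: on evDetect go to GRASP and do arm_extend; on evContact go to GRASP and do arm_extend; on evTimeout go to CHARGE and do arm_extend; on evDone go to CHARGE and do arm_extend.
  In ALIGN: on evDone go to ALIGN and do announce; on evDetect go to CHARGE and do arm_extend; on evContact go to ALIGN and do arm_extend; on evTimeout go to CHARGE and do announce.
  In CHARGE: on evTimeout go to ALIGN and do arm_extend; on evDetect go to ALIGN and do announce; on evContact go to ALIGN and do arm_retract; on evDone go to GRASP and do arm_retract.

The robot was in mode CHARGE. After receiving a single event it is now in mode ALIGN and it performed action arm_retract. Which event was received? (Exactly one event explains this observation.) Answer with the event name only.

evContact

try evDetect: (CHARGE, evDetect) → (ALIGN, announce)
try evTimeout: (CHARGE, evTimeout) → (ALIGN, arm_extend)
try evContact: (CHARGE, evContact) → (ALIGN, arm_retract)  ← matches
try evDone: (CHARGE, evDone) → (GRASP, arm_retract)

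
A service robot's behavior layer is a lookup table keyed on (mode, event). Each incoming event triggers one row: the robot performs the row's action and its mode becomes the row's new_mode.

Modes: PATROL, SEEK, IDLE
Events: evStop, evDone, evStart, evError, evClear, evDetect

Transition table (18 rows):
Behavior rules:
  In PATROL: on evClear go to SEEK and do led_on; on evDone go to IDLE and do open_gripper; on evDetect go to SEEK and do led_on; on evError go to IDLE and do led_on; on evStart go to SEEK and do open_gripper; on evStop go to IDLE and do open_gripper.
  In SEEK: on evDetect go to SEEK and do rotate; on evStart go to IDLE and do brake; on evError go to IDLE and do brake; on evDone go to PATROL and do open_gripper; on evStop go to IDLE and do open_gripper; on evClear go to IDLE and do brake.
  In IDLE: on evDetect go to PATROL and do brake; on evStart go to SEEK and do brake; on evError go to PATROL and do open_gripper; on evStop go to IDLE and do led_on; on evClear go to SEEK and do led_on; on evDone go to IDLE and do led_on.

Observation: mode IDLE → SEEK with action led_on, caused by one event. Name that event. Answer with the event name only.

evClear

try evStop: (IDLE, evStop) → (IDLE, led_on)
try evDone: (IDLE, evDone) → (IDLE, led_on)
try evStart: (IDLE, evStart) → (SEEK, brake)
try evError: (IDLE, evError) → (PATROL, open_gripper)
try evClear: (IDLE, evClear) → (SEEK, led_on)  ← matches
try evDetect: (IDLE, evDetect) → (PATROL, brake)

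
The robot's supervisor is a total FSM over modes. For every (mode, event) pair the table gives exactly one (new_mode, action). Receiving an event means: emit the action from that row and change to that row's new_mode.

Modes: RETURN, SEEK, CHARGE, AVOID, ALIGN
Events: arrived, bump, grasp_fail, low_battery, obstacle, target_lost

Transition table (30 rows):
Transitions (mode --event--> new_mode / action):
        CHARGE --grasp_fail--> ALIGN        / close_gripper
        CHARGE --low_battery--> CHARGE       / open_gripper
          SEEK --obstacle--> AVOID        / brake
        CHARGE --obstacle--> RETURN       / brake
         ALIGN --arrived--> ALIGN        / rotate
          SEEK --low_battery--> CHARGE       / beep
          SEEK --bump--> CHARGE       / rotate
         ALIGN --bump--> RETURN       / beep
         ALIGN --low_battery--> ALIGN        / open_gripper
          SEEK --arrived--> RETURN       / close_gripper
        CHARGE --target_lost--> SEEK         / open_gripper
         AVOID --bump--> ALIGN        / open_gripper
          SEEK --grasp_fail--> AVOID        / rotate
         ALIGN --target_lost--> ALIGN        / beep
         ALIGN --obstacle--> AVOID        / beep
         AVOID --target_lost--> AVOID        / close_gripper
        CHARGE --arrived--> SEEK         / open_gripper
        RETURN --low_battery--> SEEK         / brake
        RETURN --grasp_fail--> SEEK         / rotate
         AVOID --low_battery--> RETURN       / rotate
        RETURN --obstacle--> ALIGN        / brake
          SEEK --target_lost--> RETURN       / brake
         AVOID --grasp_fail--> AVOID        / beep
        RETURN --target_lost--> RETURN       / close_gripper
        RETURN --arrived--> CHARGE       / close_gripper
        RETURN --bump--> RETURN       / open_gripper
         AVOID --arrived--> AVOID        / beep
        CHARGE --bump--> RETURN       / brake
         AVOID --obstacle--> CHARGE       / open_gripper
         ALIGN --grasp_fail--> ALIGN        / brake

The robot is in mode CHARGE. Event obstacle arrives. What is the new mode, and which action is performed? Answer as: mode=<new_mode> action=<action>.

mode=RETURN action=brake

current mode = CHARGE; filter table to that mode:
  (CHARGE, grasp_fail) → (ALIGN, close_gripper)
  (CHARGE, low_battery) → (CHARGE, open_gripper)
  (CHARGE, obstacle) → (RETURN, brake)  ← event matches
  (CHARGE, target_lost) → (SEEK, open_gripper)
  (CHARGE, arrived) → (SEEK, open_gripper)
  (CHARGE, bump) → (RETURN, brake)
event = obstacle selects (RETURN, brake)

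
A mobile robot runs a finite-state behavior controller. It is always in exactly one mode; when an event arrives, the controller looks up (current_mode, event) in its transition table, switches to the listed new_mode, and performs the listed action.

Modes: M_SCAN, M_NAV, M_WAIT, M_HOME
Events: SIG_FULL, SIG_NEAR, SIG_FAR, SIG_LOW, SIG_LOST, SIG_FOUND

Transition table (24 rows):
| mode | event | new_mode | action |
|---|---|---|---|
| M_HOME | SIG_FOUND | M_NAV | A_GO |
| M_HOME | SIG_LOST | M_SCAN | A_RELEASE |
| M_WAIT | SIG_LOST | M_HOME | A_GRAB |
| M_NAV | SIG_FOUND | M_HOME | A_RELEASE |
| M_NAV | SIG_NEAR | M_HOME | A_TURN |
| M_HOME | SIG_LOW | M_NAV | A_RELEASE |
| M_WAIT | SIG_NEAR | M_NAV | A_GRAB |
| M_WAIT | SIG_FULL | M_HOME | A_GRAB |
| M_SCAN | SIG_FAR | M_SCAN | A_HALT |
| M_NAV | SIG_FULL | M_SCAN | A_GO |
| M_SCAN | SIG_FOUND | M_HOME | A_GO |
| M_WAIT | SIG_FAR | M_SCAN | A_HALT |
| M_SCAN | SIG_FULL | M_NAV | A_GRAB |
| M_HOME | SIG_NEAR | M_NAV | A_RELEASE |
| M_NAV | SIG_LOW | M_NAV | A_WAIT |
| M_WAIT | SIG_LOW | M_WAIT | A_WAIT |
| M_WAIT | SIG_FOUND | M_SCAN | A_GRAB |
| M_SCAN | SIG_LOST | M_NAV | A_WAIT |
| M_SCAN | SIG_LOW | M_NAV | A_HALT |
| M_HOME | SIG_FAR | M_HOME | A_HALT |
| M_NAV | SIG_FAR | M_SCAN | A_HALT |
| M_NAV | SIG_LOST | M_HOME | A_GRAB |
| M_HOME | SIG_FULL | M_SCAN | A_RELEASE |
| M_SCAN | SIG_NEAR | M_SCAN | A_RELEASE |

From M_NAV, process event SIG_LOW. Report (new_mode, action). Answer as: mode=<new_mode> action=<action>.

mode=M_NAV action=A_WAIT

current mode = M_NAV; filter table to that mode:
  (M_NAV, SIG_FOUND) → (M_HOME, A_RELEASE)
  (M_NAV, SIG_NEAR) → (M_HOME, A_TURN)
  (M_NAV, SIG_FULL) → (M_SCAN, A_GO)
  (M_NAV, SIG_LOW) → (M_NAV, A_WAIT)  ← event matches
  (M_NAV, SIG_FAR) → (M_SCAN, A_HALT)
  (M_NAV, SIG_LOST) → (M_HOME, A_GRAB)
event = SIG_LOW selects (M_NAV, A_WAIT)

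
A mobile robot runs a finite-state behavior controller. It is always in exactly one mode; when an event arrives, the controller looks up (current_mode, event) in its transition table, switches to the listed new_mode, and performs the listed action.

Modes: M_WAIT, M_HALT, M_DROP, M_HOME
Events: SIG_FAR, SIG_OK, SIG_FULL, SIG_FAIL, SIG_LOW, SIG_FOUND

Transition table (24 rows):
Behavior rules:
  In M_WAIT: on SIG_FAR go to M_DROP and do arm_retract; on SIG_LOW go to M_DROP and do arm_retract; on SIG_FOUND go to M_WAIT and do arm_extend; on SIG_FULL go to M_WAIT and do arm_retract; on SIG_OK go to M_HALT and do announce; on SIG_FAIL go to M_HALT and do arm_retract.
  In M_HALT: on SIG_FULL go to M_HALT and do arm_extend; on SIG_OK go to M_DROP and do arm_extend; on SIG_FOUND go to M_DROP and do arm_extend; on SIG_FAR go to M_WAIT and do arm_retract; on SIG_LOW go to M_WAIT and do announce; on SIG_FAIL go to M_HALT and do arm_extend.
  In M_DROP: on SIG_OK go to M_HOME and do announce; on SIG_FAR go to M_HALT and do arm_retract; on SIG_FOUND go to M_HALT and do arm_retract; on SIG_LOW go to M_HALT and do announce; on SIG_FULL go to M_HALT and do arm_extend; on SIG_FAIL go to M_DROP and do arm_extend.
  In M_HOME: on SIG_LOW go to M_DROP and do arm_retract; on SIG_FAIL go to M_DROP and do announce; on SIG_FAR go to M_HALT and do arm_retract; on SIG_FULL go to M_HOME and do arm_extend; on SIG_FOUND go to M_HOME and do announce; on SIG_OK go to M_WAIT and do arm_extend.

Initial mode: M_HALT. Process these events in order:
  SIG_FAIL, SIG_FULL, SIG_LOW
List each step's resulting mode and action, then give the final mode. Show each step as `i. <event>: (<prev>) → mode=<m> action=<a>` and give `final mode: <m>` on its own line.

1. SIG_FAIL: (M_HALT) → mode=M_HALT action=arm_extend
2. SIG_FULL: (M_HALT) → mode=M_HALT action=arm_extend
3. SIG_LOW: (M_HALT) → mode=M_WAIT action=announce

final mode: M_WAIT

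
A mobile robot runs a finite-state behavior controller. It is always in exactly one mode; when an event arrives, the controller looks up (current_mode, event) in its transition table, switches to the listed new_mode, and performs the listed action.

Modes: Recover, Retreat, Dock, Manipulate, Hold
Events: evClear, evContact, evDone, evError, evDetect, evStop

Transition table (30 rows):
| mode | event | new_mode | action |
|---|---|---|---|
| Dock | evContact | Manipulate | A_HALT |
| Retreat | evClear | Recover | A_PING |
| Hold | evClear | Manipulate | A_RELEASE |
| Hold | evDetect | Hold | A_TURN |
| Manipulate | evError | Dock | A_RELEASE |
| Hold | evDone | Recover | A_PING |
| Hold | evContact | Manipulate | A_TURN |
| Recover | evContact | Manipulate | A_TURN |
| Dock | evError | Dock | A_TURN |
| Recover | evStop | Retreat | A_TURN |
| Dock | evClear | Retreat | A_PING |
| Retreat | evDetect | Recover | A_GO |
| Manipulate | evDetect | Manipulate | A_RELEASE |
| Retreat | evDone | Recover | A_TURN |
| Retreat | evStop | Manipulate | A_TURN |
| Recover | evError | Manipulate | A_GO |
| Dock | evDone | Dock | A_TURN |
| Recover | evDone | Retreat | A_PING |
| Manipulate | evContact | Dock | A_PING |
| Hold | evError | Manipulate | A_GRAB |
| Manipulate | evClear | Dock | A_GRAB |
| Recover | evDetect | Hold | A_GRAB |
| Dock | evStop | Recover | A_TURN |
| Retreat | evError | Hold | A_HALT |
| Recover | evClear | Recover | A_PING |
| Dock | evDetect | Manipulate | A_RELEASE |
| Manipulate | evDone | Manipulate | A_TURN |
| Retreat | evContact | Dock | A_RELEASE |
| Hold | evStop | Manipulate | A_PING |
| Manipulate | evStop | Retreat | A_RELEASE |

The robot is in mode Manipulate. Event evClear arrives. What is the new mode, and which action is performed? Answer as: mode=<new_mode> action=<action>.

current mode = Manipulate; filter table to that mode:
  (Manipulate, evError) → (Dock, A_RELEASE)
  (Manipulate, evDetect) → (Manipulate, A_RELEASE)
  (Manipulate, evContact) → (Dock, A_PING)
  (Manipulate, evClear) → (Dock, A_GRAB)  ← event matches
  (Manipulate, evDone) → (Manipulate, A_TURN)
  (Manipulate, evStop) → (Retreat, A_RELEASE)
event = evClear selects (Dock, A_GRAB)

mode=Dock action=A_GRAB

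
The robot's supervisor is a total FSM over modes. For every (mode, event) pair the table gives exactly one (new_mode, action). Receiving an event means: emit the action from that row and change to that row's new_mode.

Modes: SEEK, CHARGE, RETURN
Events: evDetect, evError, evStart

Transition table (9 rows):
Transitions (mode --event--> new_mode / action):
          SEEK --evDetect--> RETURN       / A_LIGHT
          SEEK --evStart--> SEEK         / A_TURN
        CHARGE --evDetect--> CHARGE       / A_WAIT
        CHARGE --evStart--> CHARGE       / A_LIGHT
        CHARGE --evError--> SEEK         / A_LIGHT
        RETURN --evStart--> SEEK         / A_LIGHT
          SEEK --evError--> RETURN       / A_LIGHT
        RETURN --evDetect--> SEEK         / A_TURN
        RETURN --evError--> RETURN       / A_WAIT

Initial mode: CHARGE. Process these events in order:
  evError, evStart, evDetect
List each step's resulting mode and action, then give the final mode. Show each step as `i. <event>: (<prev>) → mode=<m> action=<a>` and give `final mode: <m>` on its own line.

1. evError: (CHARGE) → mode=SEEK action=A_LIGHT
2. evStart: (SEEK) → mode=SEEK action=A_TURN
3. evDetect: (SEEK) → mode=RETURN action=A_LIGHT

final mode: RETURN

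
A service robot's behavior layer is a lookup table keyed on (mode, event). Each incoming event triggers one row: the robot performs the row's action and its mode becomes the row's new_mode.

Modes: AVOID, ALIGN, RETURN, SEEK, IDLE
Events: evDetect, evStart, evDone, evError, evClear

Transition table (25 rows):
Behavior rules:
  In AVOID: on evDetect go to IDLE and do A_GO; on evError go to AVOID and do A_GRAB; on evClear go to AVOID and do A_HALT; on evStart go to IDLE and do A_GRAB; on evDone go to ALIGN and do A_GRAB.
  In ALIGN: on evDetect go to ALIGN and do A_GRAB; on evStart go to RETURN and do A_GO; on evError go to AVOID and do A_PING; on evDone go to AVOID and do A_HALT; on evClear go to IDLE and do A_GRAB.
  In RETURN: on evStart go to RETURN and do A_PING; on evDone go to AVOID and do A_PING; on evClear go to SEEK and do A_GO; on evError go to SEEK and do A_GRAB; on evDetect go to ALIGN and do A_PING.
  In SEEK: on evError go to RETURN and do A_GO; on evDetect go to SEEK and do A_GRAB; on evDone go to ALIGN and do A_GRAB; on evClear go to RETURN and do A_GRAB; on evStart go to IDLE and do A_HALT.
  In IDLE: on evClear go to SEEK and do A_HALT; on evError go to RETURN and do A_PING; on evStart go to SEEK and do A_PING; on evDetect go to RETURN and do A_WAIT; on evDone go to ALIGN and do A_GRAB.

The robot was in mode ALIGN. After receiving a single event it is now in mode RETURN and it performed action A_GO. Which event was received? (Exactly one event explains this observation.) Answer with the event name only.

evStart

try evDetect: (ALIGN, evDetect) → (ALIGN, A_GRAB)
try evStart: (ALIGN, evStart) → (RETURN, A_GO)  ← matches
try evDone: (ALIGN, evDone) → (AVOID, A_HALT)
try evError: (ALIGN, evError) → (AVOID, A_PING)
try evClear: (ALIGN, evClear) → (IDLE, A_GRAB)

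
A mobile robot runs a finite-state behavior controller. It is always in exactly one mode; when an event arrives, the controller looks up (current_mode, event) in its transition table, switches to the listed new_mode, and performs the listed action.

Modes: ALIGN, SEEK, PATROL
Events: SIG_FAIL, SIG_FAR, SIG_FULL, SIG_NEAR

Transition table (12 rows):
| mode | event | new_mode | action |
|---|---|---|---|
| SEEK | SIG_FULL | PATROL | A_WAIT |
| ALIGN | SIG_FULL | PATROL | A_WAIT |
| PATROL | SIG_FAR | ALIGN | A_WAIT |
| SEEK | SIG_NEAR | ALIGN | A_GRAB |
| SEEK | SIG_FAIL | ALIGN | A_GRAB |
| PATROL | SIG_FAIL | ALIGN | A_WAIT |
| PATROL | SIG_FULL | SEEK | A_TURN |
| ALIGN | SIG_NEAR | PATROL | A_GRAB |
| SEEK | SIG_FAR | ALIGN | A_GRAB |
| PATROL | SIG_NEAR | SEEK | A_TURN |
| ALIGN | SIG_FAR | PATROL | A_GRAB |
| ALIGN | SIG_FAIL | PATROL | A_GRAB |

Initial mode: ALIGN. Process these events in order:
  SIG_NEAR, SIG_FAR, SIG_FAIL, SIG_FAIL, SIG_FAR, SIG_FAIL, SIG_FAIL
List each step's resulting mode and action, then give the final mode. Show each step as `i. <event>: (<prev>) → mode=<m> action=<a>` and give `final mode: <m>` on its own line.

final mode: PATROL

1. SIG_NEAR: (ALIGN) → mode=PATROL action=A_GRAB
2. SIG_FAR: (PATROL) → mode=ALIGN action=A_WAIT
3. SIG_FAIL: (ALIGN) → mode=PATROL action=A_GRAB
4. SIG_FAIL: (PATROL) → mode=ALIGN action=A_WAIT
5. SIG_FAR: (ALIGN) → mode=PATROL action=A_GRAB
6. SIG_FAIL: (PATROL) → mode=ALIGN action=A_WAIT
7. SIG_FAIL: (ALIGN) → mode=PATROL action=A_GRAB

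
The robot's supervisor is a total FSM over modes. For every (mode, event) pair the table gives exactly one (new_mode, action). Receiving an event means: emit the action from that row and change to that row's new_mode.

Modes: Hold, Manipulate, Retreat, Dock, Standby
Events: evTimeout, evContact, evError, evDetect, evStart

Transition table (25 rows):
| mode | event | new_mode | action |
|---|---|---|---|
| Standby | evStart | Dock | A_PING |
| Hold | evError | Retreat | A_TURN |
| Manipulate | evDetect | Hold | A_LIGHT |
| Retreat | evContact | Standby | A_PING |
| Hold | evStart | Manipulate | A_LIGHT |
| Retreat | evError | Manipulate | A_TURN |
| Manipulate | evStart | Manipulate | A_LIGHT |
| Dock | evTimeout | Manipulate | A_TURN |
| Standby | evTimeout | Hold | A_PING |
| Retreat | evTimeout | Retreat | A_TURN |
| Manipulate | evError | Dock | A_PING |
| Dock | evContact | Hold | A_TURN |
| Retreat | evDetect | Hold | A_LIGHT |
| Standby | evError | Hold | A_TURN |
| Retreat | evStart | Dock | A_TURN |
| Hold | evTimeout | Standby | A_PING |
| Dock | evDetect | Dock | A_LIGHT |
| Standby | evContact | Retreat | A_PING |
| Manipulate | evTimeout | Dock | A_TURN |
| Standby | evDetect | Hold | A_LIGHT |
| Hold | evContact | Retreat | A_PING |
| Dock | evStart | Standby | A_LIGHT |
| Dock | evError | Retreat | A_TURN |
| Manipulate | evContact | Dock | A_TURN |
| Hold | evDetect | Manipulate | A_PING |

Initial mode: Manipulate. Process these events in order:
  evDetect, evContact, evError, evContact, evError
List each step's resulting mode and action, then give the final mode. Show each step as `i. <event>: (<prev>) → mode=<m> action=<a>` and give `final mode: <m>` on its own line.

final mode: Retreat

1. evDetect: (Manipulate) → mode=Hold action=A_LIGHT
2. evContact: (Hold) → mode=Retreat action=A_PING
3. evError: (Retreat) → mode=Manipulate action=A_TURN
4. evContact: (Manipulate) → mode=Dock action=A_TURN
5. evError: (Dock) → mode=Retreat action=A_TURN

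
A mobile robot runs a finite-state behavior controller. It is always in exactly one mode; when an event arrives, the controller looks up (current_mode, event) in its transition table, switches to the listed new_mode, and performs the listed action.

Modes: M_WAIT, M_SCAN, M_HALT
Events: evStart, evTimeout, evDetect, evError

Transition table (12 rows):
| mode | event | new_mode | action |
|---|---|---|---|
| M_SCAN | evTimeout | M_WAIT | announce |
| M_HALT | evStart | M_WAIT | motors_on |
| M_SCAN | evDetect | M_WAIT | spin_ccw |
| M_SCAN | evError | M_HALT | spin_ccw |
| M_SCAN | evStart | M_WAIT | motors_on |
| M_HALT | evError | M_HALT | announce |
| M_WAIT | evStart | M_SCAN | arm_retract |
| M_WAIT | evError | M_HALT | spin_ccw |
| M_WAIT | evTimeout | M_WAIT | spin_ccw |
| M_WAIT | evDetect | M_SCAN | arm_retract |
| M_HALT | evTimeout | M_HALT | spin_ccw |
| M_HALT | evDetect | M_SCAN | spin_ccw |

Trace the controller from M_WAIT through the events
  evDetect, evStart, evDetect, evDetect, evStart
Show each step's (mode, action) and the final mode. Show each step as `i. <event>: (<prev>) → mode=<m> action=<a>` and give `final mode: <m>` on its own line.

1. evDetect: (M_WAIT) → mode=M_SCAN action=arm_retract
2. evStart: (M_SCAN) → mode=M_WAIT action=motors_on
3. evDetect: (M_WAIT) → mode=M_SCAN action=arm_retract
4. evDetect: (M_SCAN) → mode=M_WAIT action=spin_ccw
5. evStart: (M_WAIT) → mode=M_SCAN action=arm_retract

final mode: M_SCAN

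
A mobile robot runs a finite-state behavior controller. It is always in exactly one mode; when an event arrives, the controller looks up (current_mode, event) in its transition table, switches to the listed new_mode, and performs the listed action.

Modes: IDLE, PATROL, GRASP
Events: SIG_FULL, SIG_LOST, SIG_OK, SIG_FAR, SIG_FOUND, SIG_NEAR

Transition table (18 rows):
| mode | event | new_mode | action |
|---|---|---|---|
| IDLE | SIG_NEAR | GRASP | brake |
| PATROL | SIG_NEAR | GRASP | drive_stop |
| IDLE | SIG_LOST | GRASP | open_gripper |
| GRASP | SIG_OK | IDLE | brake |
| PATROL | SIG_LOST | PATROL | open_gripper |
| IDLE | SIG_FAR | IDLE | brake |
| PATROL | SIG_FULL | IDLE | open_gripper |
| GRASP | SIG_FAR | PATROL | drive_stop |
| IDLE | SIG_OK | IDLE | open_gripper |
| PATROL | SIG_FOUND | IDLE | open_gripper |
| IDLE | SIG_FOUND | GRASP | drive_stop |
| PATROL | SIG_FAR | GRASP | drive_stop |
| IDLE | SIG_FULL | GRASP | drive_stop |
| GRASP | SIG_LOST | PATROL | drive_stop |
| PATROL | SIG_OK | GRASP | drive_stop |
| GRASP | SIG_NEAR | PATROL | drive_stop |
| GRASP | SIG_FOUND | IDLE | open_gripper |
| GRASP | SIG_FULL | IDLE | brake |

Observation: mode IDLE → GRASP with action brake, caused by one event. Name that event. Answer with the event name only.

try SIG_FULL: (IDLE, SIG_FULL) → (GRASP, drive_stop)
try SIG_LOST: (IDLE, SIG_LOST) → (GRASP, open_gripper)
try SIG_OK: (IDLE, SIG_OK) → (IDLE, open_gripper)
try SIG_FAR: (IDLE, SIG_FAR) → (IDLE, brake)
try SIG_FOUND: (IDLE, SIG_FOUND) → (GRASP, drive_stop)
try SIG_NEAR: (IDLE, SIG_NEAR) → (GRASP, brake)  ← matches

SIG_NEAR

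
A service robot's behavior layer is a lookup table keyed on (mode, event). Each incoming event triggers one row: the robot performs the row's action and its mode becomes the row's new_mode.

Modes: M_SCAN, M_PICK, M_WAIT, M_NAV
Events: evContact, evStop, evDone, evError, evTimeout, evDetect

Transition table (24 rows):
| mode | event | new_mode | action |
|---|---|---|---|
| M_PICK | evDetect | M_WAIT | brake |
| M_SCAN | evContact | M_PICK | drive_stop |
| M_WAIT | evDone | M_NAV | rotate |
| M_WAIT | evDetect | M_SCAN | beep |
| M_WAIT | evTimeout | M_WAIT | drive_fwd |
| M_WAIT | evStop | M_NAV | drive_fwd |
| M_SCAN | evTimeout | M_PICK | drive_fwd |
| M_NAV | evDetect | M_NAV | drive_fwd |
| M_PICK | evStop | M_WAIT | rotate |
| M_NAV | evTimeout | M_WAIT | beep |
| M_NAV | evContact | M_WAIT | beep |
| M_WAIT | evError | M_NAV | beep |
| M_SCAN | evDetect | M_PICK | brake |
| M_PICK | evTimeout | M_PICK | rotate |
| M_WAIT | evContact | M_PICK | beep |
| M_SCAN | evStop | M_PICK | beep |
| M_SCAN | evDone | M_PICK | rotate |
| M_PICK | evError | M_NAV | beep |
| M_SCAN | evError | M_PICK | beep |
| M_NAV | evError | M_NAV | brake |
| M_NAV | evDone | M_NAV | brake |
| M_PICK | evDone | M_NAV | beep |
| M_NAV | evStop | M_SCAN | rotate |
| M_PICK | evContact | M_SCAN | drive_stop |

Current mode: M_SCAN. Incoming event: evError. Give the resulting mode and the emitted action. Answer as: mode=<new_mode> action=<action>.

current mode = M_SCAN; filter table to that mode:
  (M_SCAN, evContact) → (M_PICK, drive_stop)
  (M_SCAN, evTimeout) → (M_PICK, drive_fwd)
  (M_SCAN, evDetect) → (M_PICK, brake)
  (M_SCAN, evStop) → (M_PICK, beep)
  (M_SCAN, evDone) → (M_PICK, rotate)
  (M_SCAN, evError) → (M_PICK, beep)  ← event matches
event = evError selects (M_PICK, beep)

mode=M_PICK action=beep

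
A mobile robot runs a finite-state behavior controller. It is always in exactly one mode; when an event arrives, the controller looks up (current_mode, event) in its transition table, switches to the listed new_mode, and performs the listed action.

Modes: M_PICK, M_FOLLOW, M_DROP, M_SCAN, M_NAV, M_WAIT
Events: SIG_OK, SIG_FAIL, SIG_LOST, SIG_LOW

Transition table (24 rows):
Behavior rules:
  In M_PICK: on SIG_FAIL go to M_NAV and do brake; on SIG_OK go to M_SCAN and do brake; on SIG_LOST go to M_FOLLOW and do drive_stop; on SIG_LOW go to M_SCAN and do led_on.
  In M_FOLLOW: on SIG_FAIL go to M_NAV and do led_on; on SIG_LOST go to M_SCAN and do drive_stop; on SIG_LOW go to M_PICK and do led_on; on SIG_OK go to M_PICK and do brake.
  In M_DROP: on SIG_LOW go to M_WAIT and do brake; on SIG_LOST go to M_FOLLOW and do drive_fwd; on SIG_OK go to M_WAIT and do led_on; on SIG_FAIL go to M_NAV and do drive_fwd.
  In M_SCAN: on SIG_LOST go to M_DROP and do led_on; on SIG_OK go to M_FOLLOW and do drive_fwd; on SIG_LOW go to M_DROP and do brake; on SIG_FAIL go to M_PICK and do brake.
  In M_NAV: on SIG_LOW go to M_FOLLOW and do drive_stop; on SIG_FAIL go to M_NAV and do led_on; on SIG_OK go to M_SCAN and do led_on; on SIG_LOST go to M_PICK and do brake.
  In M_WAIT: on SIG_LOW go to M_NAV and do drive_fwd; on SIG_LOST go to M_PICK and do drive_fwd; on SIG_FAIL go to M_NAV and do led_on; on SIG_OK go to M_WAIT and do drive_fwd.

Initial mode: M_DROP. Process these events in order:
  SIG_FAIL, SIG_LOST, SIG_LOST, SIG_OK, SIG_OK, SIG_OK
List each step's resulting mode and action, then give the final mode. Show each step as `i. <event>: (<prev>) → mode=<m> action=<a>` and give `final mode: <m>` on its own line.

1. SIG_FAIL: (M_DROP) → mode=M_NAV action=drive_fwd
2. SIG_LOST: (M_NAV) → mode=M_PICK action=brake
3. SIG_LOST: (M_PICK) → mode=M_FOLLOW action=drive_stop
4. SIG_OK: (M_FOLLOW) → mode=M_PICK action=brake
5. SIG_OK: (M_PICK) → mode=M_SCAN action=brake
6. SIG_OK: (M_SCAN) → mode=M_FOLLOW action=drive_fwd

final mode: M_FOLLOW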